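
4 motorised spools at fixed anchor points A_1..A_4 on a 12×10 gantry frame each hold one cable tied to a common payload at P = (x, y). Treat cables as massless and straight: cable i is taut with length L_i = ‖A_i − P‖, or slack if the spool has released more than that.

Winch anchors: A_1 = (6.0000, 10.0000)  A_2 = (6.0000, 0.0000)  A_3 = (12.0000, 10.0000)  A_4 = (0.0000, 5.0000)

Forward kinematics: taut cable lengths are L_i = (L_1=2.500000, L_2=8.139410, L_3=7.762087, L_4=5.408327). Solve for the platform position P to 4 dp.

circle eqns → linear via eq_j − eq_1; set c_j = A_j·A_j − L_j²
c_1 = 36.0000+100.0000−6.2500 = 129.7500
0.0000·x + 20.0000·y = c_1−c_2 = 160.0000
-12.0000·x + 0.0000·y = c_1−c_3 = -54.0000
12.0000·x + 10.0000·y = c_1−c_4 = 134.0000
solve first two rows → x=4.5000, y=8.0000
check cable 4: ‖A_4−P‖² = 29.2500 ≈ L_4² = 29.2500 ✓

(4.5000, 8.0000)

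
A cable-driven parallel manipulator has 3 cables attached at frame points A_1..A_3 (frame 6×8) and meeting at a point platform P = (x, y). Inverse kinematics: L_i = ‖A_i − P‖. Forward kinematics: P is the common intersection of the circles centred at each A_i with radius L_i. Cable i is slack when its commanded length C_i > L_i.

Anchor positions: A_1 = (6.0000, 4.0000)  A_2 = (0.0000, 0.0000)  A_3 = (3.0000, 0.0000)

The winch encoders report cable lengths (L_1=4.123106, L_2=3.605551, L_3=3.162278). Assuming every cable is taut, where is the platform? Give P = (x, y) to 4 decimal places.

(2.0000, 3.0000)

circle eqns → linear via eq_j − eq_1; set k_j = A_j·A_j − L_j²
k_1 = 36.0000+16.0000−17.0000 = 35.0000
12.0000·x + 8.0000·y = k_1−k_2 = 48.0000
6.0000·x + 8.0000·y = k_1−k_3 = 36.0000
solve first two rows → x=2.0000, y=3.0000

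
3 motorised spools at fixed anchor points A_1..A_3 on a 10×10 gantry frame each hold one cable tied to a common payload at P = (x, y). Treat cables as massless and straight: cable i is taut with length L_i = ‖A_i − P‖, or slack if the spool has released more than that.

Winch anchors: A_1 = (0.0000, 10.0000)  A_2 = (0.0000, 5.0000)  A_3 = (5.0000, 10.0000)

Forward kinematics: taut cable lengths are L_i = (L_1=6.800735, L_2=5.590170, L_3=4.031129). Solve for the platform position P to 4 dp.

(5.5000, 6.0000)

expand ‖A_i−P‖²=L_i² and subtract eq 1 (k_i ≔ ‖A_i‖²−L_i²)
k_1 = 0.0000+100.0000−46.2500 = 53.7500
eq1−eq2 → [0.0000  10.0000]·P = 60.0000
eq1−eq3 → [-10.0000  0.0000]·P = -55.0000
2×2 solve → P = (5.5000, 6.0000)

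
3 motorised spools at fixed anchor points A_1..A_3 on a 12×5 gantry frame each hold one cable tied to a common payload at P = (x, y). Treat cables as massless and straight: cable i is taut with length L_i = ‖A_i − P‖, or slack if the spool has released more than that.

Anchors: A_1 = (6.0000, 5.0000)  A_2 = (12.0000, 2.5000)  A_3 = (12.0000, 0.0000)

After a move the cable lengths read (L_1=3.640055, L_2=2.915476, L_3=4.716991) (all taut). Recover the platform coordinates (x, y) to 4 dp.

(9.5000, 4.0000)

each cable: (A_i−P)·(A_i−P) = L_i²; let k_i = ‖A_i‖²−L_i²
k_1 = 36.0000+25.0000−13.2500 = 47.7500
row 1: -12.0000x + 5.0000y = -94.0000  (k_2=141.7500)
row 2: -12.0000x + 10.0000y = -74.0000  (k_3=121.7500)
Cramer on rows 1–2 → x = 9.5000, y = 4.0000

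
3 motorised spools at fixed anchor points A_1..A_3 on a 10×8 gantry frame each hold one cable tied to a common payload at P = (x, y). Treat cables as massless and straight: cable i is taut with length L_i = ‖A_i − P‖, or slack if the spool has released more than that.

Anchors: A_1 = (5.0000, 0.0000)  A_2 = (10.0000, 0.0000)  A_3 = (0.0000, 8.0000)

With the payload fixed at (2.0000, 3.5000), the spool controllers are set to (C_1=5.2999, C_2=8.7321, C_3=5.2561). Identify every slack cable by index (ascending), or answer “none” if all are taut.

i=1: geometric 4.6098 vs commanded 5.2999 ⇒ slack
i=2: geometric 8.7321 vs commanded 8.7321 ⇒ taut
i=3: geometric 4.9244 vs commanded 5.2561 ⇒ slack

1, 3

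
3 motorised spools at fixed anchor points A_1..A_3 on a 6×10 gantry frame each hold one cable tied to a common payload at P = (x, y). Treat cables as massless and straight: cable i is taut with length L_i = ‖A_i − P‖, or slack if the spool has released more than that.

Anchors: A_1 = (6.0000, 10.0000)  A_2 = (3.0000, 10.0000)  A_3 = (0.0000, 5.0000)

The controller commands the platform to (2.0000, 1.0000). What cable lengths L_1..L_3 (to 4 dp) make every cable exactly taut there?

cable 1: Δx=4.0000, Δy=9.0000; L_1 = √(Δx²+Δy²) = 9.8489
cable 2: Δx=1.0000, Δy=9.0000; L_2 = √(Δx²+Δy²) = 9.0554
cable 3: Δx=-2.0000, Δy=4.0000; L_3 = √(Δx²+Δy²) = 4.4721

(9.8489, 9.0554, 4.4721)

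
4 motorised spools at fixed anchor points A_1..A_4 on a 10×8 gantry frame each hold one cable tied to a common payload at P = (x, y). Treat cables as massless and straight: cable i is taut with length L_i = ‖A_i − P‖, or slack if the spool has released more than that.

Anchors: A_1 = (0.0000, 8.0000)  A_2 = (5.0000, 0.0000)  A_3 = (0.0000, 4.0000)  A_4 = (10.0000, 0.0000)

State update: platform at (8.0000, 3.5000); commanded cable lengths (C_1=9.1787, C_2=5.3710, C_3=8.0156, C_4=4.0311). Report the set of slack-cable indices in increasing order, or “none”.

2

cable 1: L_1 = ‖A_1−P‖ = 9.1788;  C_1 = 9.1787 → taut
cable 2: L_2 = ‖A_2−P‖ = 4.6098;  C_2 = 5.3710 → slack
cable 3: L_3 = ‖A_3−P‖ = 8.0156;  C_3 = 8.0156 → taut
cable 4: L_4 = ‖A_4−P‖ = 4.0311;  C_4 = 4.0311 → taut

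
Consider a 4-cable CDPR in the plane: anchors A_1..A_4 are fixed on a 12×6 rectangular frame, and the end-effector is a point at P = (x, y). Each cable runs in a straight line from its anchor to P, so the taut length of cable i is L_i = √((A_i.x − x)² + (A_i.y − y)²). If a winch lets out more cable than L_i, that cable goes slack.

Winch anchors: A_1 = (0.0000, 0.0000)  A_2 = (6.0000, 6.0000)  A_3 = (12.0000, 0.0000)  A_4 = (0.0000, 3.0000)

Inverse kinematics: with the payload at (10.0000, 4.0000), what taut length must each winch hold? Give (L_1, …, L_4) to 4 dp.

L_1 = √((0.0000−10.0000)² + (0.0000−4.0000)²) = 10.7703
L_2 = √((6.0000−10.0000)² + (6.0000−4.0000)²) = 4.4721
L_3 = √((12.0000−10.0000)² + (0.0000−4.0000)²) = 4.4721
L_4 = √((0.0000−10.0000)² + (3.0000−4.0000)²) = 10.0499

(10.7703, 4.4721, 4.4721, 10.0499)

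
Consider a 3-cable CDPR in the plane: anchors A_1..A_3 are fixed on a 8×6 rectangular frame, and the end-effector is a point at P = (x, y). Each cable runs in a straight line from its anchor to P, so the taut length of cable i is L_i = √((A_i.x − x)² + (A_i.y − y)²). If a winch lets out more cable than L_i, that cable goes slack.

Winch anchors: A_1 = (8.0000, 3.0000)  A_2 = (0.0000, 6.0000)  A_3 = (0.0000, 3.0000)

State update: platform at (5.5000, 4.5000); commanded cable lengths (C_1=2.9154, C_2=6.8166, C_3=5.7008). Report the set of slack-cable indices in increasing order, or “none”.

cable 1: L_1 = ‖A_1−P‖ = 2.9155;  C_1 = 2.9154 → taut
cable 2: L_2 = ‖A_2−P‖ = 5.7009;  C_2 = 6.8166 → slack
cable 3: L_3 = ‖A_3−P‖ = 5.7009;  C_3 = 5.7008 → taut

2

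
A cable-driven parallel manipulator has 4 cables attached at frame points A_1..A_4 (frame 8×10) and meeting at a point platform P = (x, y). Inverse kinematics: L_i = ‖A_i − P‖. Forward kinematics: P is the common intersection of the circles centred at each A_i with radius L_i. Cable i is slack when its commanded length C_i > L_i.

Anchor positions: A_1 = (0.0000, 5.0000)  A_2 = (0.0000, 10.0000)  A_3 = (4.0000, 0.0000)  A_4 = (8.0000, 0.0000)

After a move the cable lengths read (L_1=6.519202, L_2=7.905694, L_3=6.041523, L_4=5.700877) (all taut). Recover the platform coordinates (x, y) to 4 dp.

expand ‖A_i−P‖²=L_i² and subtract eq 1 (q_i ≔ ‖A_i‖²−L_i²)
q_1 = 0.0000+25.0000−42.5000 = -17.5000
eq1−eq2 → [0.0000  -10.0000]·P = -55.0000
eq1−eq3 → [-8.0000  10.0000]·P = 3.0000
eq1−eq4 → [-16.0000  10.0000]·P = -49.0000
2×2 solve → P = (6.5000, 5.5000)
check cable 4: ‖A_4−P‖² = 32.5000 ≈ L_4² = 32.5000 ✓

(6.5000, 5.5000)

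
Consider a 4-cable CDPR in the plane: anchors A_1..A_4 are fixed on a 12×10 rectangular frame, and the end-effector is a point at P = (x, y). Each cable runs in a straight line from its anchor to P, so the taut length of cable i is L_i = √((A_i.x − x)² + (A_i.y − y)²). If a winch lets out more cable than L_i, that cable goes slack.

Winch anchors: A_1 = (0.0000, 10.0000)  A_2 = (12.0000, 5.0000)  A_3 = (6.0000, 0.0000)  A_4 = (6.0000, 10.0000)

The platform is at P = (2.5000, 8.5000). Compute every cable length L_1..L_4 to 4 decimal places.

(2.9155, 10.1242, 9.1924, 3.8079)

L_1 = √((0.0000−2.5000)² + (10.0000−8.5000)²) = 2.9155
L_2 = √((12.0000−2.5000)² + (5.0000−8.5000)²) = 10.1242
L_3 = √((6.0000−2.5000)² + (0.0000−8.5000)²) = 9.1924
L_4 = √((6.0000−2.5000)² + (10.0000−8.5000)²) = 3.8079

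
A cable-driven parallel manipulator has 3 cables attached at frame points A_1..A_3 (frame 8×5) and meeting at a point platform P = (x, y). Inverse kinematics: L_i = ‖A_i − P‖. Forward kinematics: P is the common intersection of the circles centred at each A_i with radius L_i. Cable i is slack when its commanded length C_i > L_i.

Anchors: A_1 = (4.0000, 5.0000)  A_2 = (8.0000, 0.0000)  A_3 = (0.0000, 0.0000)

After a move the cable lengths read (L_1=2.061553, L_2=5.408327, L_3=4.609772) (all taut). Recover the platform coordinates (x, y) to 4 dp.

(3.5000, 3.0000)

each cable: (A_i−P)·(A_i−P) = L_i²; let q_i = ‖A_i‖²−L_i²
q_1 = 16.0000+25.0000−4.2500 = 36.7500
row 1: -8.0000x + 10.0000y = 2.0000  (q_2=34.7500)
row 2: 8.0000x + 10.0000y = 58.0000  (q_3=-21.2500)
Cramer on rows 1–2 → x = 3.5000, y = 3.0000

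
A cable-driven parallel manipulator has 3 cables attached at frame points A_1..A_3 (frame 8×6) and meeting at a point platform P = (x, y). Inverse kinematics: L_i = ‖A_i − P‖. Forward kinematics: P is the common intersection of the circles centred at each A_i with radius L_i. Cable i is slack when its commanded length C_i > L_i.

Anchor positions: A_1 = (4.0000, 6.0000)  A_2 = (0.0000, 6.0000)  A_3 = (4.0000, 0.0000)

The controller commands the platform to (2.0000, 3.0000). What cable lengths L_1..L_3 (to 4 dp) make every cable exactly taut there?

(3.6056, 3.6056, 3.6056)

cable 1: Δx=2.0000, Δy=3.0000; L_1 = √(Δx²+Δy²) = 3.6056
cable 2: Δx=-2.0000, Δy=3.0000; L_2 = √(Δx²+Δy²) = 3.6056
cable 3: Δx=2.0000, Δy=-3.0000; L_3 = √(Δx²+Δy²) = 3.6056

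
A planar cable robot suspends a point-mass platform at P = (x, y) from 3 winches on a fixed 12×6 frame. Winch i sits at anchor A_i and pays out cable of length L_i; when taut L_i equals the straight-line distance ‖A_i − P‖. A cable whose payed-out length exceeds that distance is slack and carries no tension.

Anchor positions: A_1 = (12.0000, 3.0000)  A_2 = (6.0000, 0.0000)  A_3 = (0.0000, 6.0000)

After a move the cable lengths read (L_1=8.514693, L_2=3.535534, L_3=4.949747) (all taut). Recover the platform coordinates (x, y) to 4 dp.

each cable: (A_i−P)·(A_i−P) = L_i²; let c_i = ‖A_i‖²−L_i²
c_1 = 144.0000+9.0000−72.5000 = 80.5000
row 1: 12.0000x + 6.0000y = 57.0000  (c_2=23.5000)
row 2: 24.0000x − 6.0000y = 69.0000  (c_3=11.5000)
Cramer on rows 1–2 → x = 3.5000, y = 2.5000

(3.5000, 2.5000)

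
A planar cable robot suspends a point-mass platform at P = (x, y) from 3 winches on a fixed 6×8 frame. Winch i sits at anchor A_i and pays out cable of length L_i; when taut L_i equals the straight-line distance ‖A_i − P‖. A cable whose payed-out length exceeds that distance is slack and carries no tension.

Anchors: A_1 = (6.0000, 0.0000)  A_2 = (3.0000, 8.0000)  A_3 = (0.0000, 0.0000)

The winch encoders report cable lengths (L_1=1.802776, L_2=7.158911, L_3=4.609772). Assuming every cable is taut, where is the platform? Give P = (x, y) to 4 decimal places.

circle eqns → linear via eq_j − eq_1; set c_j = A_j·A_j − L_j²
c_1 = 36.0000+0.0000−3.2500 = 32.7500
6.0000·x − 16.0000·y = c_1−c_2 = 11.0000
12.0000·x + 0.0000·y = c_1−c_3 = 54.0000
solve first two rows → x=4.5000, y=1.0000

(4.5000, 1.0000)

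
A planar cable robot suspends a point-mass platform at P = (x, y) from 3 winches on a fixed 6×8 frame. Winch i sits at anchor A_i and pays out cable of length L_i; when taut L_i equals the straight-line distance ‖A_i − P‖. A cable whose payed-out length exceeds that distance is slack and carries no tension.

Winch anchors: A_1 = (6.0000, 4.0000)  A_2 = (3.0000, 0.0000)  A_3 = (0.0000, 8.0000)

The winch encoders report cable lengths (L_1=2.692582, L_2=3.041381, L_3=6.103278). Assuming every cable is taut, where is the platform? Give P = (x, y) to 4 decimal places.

expand ‖A_i−P‖²=L_i² and subtract eq 1 (k_i ≔ ‖A_i‖²−L_i²)
k_1 = 36.0000+16.0000−7.2500 = 44.7500
eq1−eq2 → [6.0000  8.0000]·P = 45.0000
eq1−eq3 → [12.0000  -8.0000]·P = 18.0000
2×2 solve → P = (3.5000, 3.0000)

(3.5000, 3.0000)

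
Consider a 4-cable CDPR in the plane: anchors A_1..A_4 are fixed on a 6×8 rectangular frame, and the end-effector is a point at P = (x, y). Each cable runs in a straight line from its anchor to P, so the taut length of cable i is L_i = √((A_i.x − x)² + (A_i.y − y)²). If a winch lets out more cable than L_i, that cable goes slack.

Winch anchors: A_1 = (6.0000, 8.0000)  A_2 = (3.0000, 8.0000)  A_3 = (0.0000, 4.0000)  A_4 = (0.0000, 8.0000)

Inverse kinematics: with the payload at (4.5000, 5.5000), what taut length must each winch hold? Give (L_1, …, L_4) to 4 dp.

(2.9155, 2.9155, 4.7434, 5.1478)

L_1 = √((6.0000−4.5000)² + (8.0000−5.5000)²) = 2.9155
L_2 = √((3.0000−4.5000)² + (8.0000−5.5000)²) = 2.9155
L_3 = √((0.0000−4.5000)² + (4.0000−5.5000)²) = 4.7434
L_4 = √((0.0000−4.5000)² + (8.0000−5.5000)²) = 5.1478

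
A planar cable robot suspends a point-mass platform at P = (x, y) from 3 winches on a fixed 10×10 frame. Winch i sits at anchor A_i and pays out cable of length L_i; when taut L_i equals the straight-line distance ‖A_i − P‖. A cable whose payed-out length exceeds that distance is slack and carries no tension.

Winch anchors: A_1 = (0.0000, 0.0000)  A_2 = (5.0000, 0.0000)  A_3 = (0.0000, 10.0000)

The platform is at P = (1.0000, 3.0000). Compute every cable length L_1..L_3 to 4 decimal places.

L_1: Δ = A_1−P = (-1.0000, -3.0000) → ‖Δ‖ = √10.0000 = 3.1623
L_2: Δ = A_2−P = (4.0000, -3.0000) → ‖Δ‖ = √25.0000 = 5.0000
L_3: Δ = A_3−P = (-1.0000, 7.0000) → ‖Δ‖ = √50.0000 = 7.0711

(3.1623, 5.0000, 7.0711)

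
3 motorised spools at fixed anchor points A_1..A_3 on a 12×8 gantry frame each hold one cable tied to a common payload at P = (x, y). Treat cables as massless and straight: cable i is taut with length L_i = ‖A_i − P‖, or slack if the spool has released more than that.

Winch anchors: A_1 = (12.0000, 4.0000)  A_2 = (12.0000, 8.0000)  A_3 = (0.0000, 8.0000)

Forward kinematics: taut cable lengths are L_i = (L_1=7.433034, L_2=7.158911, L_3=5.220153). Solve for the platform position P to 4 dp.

(5.0000, 6.5000)

expand ‖A_i−P‖²=L_i² and subtract eq 1 (q_i ≔ ‖A_i‖²−L_i²)
q_1 = 144.0000+16.0000−55.2500 = 104.7500
eq1−eq2 → [0.0000  -8.0000]·P = -52.0000
eq1−eq3 → [24.0000  -8.0000]·P = 68.0000
2×2 solve → P = (5.0000, 6.5000)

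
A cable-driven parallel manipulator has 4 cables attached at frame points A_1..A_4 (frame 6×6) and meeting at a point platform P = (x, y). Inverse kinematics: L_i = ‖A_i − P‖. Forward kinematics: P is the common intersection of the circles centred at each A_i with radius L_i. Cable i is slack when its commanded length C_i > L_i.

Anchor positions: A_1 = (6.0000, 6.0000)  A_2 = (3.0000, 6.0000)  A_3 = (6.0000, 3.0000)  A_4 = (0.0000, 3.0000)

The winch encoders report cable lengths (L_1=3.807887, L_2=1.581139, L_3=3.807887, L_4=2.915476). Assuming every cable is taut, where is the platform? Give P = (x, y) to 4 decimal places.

circle eqns → linear via eq_j − eq_1; set c_j = A_j·A_j − L_j²
c_1 = 36.0000+36.0000−14.5000 = 57.5000
6.0000·x + 0.0000·y = c_1−c_2 = 15.0000
0.0000·x + 6.0000·y = c_1−c_3 = 27.0000
12.0000·x + 6.0000·y = c_1−c_4 = 57.0000
solve first two rows → x=2.5000, y=4.5000
check cable 4: ‖A_4−P‖² = 8.5000 ≈ L_4² = 8.5000 ✓

(2.5000, 4.5000)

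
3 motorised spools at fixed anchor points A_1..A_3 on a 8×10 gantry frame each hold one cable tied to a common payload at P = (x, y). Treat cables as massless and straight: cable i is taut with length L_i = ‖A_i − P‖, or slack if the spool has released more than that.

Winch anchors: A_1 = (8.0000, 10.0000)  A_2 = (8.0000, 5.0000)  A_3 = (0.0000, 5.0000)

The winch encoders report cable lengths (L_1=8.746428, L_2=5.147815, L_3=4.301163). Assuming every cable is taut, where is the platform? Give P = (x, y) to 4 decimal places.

expand ‖A_i−P‖²=L_i² and subtract eq 1 (c_i ≔ ‖A_i‖²−L_i²)
c_1 = 64.0000+100.0000−76.5000 = 87.5000
eq1−eq2 → [0.0000  10.0000]·P = 25.0000
eq1−eq3 → [16.0000  10.0000]·P = 81.0000
2×2 solve → P = (3.5000, 2.5000)

(3.5000, 2.5000)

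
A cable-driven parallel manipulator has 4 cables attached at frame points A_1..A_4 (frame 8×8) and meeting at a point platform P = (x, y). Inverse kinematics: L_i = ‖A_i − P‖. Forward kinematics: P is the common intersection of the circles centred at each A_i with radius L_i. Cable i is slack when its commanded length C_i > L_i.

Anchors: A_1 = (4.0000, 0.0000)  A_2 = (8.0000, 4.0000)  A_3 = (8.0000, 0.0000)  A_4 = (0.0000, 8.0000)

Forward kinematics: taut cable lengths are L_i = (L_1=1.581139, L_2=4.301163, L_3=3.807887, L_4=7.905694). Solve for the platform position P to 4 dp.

(4.5000, 1.5000)

each cable: (A_i−P)·(A_i−P) = L_i²; let k_i = ‖A_i‖²−L_i²
k_1 = 16.0000+0.0000−2.5000 = 13.5000
row 1: -8.0000x − 8.0000y = -48.0000  (k_2=61.5000)
row 2: -8.0000x + 0.0000y = -36.0000  (k_3=49.5000)
row 3: 8.0000x − 16.0000y = 12.0000  (k_4=1.5000)
Cramer on rows 1–2 → x = 4.5000, y = 1.5000
check cable 4: ‖A_4−P‖² = 62.5000 ≈ L_4² = 62.5000 ✓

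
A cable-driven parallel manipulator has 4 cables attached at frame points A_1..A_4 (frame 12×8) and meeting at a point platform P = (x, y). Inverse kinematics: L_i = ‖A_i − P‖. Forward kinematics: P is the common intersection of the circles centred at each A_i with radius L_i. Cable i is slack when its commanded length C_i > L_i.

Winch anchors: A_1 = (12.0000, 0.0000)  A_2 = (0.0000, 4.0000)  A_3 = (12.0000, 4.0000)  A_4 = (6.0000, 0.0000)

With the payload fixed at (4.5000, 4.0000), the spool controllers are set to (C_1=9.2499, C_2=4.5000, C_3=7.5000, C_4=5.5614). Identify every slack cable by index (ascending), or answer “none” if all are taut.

cable 1: √((7.5000)²+(-4.0000)²)=8.5000, C_1=9.2499: slack
cable 2: √((-4.5000)²+(0.0000)²)=4.5000, C_2=4.5000: taut
cable 3: √((7.5000)²+(0.0000)²)=7.5000, C_3=7.5000: taut
cable 4: √((1.5000)²+(-4.0000)²)=4.2720, C_4=5.5614: slack

1, 4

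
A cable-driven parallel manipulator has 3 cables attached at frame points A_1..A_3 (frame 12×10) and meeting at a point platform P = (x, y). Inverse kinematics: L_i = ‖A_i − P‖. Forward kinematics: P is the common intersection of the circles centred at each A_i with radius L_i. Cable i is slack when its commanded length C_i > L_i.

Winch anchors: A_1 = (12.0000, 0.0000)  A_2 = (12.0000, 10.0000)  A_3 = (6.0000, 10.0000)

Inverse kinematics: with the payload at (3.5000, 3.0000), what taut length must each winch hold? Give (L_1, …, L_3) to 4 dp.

L_1 = √((12.0000−3.5000)² + (0.0000−3.0000)²) = 9.0139
L_2 = √((12.0000−3.5000)² + (10.0000−3.0000)²) = 11.0114
L_3 = √((6.0000−3.5000)² + (10.0000−3.0000)²) = 7.4330

(9.0139, 11.0114, 7.4330)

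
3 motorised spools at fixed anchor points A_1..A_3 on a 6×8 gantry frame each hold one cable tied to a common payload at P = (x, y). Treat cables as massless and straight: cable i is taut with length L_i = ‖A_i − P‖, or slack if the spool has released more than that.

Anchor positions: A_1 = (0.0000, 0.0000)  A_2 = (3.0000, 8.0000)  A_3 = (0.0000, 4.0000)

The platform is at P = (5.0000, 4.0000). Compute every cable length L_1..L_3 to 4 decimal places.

(6.4031, 4.4721, 5.0000)

cable 1: Δx=-5.0000, Δy=-4.0000; L_1 = √(Δx²+Δy²) = 6.4031
cable 2: Δx=-2.0000, Δy=4.0000; L_2 = √(Δx²+Δy²) = 4.4721
cable 3: Δx=-5.0000, Δy=0.0000; L_3 = √(Δx²+Δy²) = 5.0000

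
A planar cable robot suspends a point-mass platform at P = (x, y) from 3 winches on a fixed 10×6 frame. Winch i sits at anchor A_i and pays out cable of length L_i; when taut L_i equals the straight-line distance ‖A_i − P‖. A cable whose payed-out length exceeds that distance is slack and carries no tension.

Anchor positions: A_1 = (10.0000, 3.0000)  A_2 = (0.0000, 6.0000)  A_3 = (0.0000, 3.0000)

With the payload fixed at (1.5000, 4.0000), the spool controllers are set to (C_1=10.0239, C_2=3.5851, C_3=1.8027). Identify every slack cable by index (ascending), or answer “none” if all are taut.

1, 2

cable 1: √((8.5000)²+(-1.0000)²)=8.5586, C_1=10.0239: slack
cable 2: √((-1.5000)²+(2.0000)²)=2.5000, C_2=3.5851: slack
cable 3: √((-1.5000)²+(-1.0000)²)=1.8028, C_3=1.8027: taut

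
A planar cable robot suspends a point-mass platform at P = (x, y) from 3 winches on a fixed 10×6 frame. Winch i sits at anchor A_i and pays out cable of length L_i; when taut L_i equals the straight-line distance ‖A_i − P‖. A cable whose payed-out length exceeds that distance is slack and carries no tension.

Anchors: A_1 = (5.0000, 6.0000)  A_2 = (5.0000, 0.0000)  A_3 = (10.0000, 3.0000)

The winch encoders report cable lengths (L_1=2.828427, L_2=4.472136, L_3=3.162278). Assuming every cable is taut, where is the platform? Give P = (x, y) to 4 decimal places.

circle eqns → linear via eq_j − eq_1; set q_j = A_j·A_j − L_j²
q_1 = 25.0000+36.0000−8.0000 = 53.0000
0.0000·x + 12.0000·y = q_1−q_2 = 48.0000
-10.0000·x + 6.0000·y = q_1−q_3 = -46.0000
solve first two rows → x=7.0000, y=4.0000

(7.0000, 4.0000)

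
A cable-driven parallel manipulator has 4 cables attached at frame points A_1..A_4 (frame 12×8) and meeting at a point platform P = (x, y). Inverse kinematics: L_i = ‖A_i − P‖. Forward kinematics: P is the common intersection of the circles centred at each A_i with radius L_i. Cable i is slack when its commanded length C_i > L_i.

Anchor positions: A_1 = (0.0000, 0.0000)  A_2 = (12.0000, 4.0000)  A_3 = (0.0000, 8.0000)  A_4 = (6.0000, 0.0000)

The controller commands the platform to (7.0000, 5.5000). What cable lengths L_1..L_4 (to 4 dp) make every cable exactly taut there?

(8.9022, 5.2202, 7.4330, 5.5902)

L_1: Δ = A_1−P = (-7.0000, -5.5000) → ‖Δ‖ = √79.2500 = 8.9022
L_2: Δ = A_2−P = (5.0000, -1.5000) → ‖Δ‖ = √27.2500 = 5.2202
L_3: Δ = A_3−P = (-7.0000, 2.5000) → ‖Δ‖ = √55.2500 = 7.4330
L_4: Δ = A_4−P = (-1.0000, -5.5000) → ‖Δ‖ = √31.2500 = 5.5902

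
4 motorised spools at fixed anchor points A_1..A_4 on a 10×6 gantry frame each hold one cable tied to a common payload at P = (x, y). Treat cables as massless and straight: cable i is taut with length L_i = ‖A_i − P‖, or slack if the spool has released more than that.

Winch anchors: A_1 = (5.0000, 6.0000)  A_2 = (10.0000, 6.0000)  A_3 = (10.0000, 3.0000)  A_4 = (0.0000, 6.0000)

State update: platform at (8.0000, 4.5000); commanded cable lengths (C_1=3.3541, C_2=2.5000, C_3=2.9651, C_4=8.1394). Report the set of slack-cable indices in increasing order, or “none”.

3

cable 1: L_1 = ‖A_1−P‖ = 3.3541;  C_1 = 3.3541 → taut
cable 2: L_2 = ‖A_2−P‖ = 2.5000;  C_2 = 2.5000 → taut
cable 3: L_3 = ‖A_3−P‖ = 2.5000;  C_3 = 2.9651 → slack
cable 4: L_4 = ‖A_4−P‖ = 8.1394;  C_4 = 8.1394 → taut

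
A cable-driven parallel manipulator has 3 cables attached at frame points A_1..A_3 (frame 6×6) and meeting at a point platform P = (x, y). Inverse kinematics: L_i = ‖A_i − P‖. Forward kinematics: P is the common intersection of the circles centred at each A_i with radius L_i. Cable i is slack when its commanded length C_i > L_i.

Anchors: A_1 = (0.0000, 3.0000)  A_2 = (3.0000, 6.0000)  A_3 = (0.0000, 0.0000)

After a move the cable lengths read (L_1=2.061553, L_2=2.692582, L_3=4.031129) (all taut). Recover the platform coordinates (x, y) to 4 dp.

(2.0000, 3.5000)

expand ‖A_i−P‖²=L_i² and subtract eq 1 (c_i ≔ ‖A_i‖²−L_i²)
c_1 = 0.0000+9.0000−4.2500 = 4.7500
eq1−eq2 → [-6.0000  -6.0000]·P = -33.0000
eq1−eq3 → [0.0000  6.0000]·P = 21.0000
2×2 solve → P = (2.0000, 3.5000)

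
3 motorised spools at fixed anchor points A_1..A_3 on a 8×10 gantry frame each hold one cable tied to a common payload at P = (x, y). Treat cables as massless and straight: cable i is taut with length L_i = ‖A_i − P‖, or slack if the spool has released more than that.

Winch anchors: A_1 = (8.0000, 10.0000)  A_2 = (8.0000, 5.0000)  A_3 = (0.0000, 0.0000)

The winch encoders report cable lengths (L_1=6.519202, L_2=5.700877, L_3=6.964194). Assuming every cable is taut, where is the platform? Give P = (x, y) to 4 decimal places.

(2.5000, 6.5000)

each cable: (A_i−P)·(A_i−P) = L_i²; let c_i = ‖A_i‖²−L_i²
c_1 = 64.0000+100.0000−42.5000 = 121.5000
row 1: 0.0000x + 10.0000y = 65.0000  (c_2=56.5000)
row 2: 16.0000x + 20.0000y = 170.0000  (c_3=-48.5000)
Cramer on rows 1–2 → x = 2.5000, y = 6.5000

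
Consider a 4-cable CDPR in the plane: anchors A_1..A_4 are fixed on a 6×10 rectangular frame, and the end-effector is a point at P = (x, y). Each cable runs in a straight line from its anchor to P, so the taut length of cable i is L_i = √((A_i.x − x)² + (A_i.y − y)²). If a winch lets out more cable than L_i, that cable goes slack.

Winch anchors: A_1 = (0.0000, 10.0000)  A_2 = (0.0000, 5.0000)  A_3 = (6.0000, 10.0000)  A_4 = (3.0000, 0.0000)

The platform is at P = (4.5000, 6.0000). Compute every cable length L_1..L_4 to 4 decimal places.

L_1: Δ = A_1−P = (-4.5000, 4.0000) → ‖Δ‖ = √36.2500 = 6.0208
L_2: Δ = A_2−P = (-4.5000, -1.0000) → ‖Δ‖ = √21.2500 = 4.6098
L_3: Δ = A_3−P = (1.5000, 4.0000) → ‖Δ‖ = √18.2500 = 4.2720
L_4: Δ = A_4−P = (-1.5000, -6.0000) → ‖Δ‖ = √38.2500 = 6.1847

(6.0208, 4.6098, 4.2720, 6.1847)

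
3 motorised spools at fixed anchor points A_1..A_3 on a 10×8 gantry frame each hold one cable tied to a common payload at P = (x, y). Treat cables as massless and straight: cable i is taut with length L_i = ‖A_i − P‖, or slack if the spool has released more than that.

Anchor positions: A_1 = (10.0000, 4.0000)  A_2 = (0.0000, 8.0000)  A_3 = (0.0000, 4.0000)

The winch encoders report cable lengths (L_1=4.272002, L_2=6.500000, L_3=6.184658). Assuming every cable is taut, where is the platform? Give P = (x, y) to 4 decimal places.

(6.0000, 5.5000)

each cable: (A_i−P)·(A_i−P) = L_i²; let q_i = ‖A_i‖²−L_i²
q_1 = 100.0000+16.0000−18.2500 = 97.7500
row 1: 20.0000x − 8.0000y = 76.0000  (q_2=21.7500)
row 2: 20.0000x + 0.0000y = 120.0000  (q_3=-22.2500)
Cramer on rows 1–2 → x = 6.0000, y = 5.5000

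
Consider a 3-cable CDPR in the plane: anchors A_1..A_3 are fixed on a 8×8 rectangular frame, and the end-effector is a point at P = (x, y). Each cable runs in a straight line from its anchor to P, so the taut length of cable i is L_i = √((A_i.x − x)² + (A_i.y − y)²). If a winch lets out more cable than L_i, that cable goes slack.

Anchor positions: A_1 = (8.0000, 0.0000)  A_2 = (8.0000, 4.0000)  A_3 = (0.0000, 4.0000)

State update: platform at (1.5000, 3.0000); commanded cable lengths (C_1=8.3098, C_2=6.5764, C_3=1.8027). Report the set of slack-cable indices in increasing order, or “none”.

cable 1: √((6.5000)²+(-3.0000)²)=7.1589, C_1=8.3098: slack
cable 2: √((6.5000)²+(1.0000)²)=6.5765, C_2=6.5764: taut
cable 3: √((-1.5000)²+(1.0000)²)=1.8028, C_3=1.8027: taut

1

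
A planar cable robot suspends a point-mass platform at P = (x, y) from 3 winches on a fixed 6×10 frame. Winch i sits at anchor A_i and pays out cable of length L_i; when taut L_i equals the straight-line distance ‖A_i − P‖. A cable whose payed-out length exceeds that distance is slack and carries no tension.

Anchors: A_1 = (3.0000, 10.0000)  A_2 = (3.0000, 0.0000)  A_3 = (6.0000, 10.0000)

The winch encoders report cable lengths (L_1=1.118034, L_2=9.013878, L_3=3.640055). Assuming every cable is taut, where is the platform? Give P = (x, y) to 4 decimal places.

circle eqns → linear via eq_j − eq_1; set k_j = A_j·A_j − L_j²
k_1 = 9.0000+100.0000−1.2500 = 107.7500
0.0000·x + 20.0000·y = k_1−k_2 = 180.0000
-6.0000·x + 0.0000·y = k_1−k_3 = -15.0000
solve first two rows → x=2.5000, y=9.0000

(2.5000, 9.0000)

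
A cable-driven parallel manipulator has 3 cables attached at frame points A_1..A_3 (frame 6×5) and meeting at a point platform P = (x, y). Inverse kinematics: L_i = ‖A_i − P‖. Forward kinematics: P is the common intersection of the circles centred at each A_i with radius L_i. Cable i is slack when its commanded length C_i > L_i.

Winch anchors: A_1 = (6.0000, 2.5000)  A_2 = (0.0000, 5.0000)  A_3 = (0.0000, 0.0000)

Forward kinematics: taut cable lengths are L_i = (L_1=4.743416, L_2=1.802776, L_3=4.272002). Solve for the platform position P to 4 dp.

expand ‖A_i−P‖²=L_i² and subtract eq 1 (c_i ≔ ‖A_i‖²−L_i²)
c_1 = 36.0000+6.2500−22.5000 = 19.7500
eq1−eq2 → [12.0000  -5.0000]·P = -2.0000
eq1−eq3 → [12.0000  5.0000]·P = 38.0000
2×2 solve → P = (1.5000, 4.0000)

(1.5000, 4.0000)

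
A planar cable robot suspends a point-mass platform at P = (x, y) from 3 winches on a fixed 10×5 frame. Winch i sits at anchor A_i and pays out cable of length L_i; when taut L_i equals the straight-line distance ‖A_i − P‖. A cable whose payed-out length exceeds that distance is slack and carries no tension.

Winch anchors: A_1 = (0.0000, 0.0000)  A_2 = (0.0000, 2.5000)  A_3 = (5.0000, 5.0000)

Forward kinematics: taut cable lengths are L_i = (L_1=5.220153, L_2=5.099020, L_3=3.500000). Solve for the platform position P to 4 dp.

expand ‖A_i−P‖²=L_i² and subtract eq 1 (q_i ≔ ‖A_i‖²−L_i²)
q_1 = 0.0000+0.0000−27.2500 = -27.2500
eq1−eq2 → [0.0000  -5.0000]·P = -7.5000
eq1−eq3 → [-10.0000  -10.0000]·P = -65.0000
2×2 solve → P = (5.0000, 1.5000)

(5.0000, 1.5000)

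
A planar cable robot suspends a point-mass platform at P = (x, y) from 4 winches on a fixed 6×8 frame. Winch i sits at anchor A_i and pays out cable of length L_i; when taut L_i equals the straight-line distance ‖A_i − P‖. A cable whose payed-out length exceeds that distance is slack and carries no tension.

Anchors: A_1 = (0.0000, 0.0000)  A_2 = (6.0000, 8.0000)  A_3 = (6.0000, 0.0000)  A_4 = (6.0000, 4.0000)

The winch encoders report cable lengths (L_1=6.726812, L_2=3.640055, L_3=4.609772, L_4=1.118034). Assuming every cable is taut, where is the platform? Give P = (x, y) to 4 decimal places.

expand ‖A_i−P‖²=L_i² and subtract eq 1 (k_i ≔ ‖A_i‖²−L_i²)
k_1 = 0.0000+0.0000−45.2500 = -45.2500
eq1−eq2 → [-12.0000  -16.0000]·P = -132.0000
eq1−eq3 → [-12.0000  0.0000]·P = -60.0000
eq1−eq4 → [-12.0000  -8.0000]·P = -96.0000
2×2 solve → P = (5.0000, 4.5000)
check cable 4: ‖A_4−P‖² = 1.2500 ≈ L_4² = 1.2500 ✓

(5.0000, 4.5000)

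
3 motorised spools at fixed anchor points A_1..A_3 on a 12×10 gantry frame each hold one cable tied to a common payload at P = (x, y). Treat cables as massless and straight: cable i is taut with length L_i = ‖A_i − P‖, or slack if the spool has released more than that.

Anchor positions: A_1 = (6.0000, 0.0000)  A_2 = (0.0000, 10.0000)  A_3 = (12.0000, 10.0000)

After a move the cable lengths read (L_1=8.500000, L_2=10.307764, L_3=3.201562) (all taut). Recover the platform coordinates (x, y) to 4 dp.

(10.0000, 7.5000)

each cable: (A_i−P)·(A_i−P) = L_i²; let q_i = ‖A_i‖²−L_i²
q_1 = 36.0000+0.0000−72.2500 = -36.2500
row 1: 12.0000x − 20.0000y = -30.0000  (q_2=-6.2500)
row 2: -12.0000x − 20.0000y = -270.0000  (q_3=233.7500)
Cramer on rows 1–2 → x = 10.0000, y = 7.5000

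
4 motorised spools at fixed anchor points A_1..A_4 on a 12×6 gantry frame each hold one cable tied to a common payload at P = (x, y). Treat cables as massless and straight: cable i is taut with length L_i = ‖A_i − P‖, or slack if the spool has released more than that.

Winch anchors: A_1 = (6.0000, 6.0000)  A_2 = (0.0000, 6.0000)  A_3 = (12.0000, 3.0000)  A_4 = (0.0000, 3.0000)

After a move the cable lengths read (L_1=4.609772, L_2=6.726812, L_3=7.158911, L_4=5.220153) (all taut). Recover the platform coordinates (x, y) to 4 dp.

expand ‖A_i−P‖²=L_i² and subtract eq 1 (k_i ≔ ‖A_i‖²−L_i²)
k_1 = 36.0000+36.0000−21.2500 = 50.7500
eq1−eq2 → [12.0000  0.0000]·P = 60.0000
eq1−eq3 → [-12.0000  6.0000]·P = -51.0000
eq1−eq4 → [12.0000  6.0000]·P = 69.0000
2×2 solve → P = (5.0000, 1.5000)
check cable 4: ‖A_4−P‖² = 27.2500 ≈ L_4² = 27.2500 ✓

(5.0000, 1.5000)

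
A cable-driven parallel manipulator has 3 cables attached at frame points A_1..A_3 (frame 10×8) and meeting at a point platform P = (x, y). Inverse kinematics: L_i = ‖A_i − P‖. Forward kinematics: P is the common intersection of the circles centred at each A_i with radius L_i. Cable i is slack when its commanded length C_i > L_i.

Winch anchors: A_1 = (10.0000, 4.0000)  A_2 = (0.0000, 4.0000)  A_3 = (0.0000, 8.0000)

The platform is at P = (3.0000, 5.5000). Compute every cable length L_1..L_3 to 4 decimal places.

cable 1: Δx=7.0000, Δy=-1.5000; L_1 = √(Δx²+Δy²) = 7.1589
cable 2: Δx=-3.0000, Δy=-1.5000; L_2 = √(Δx²+Δy²) = 3.3541
cable 3: Δx=-3.0000, Δy=2.5000; L_3 = √(Δx²+Δy²) = 3.9051

(7.1589, 3.3541, 3.9051)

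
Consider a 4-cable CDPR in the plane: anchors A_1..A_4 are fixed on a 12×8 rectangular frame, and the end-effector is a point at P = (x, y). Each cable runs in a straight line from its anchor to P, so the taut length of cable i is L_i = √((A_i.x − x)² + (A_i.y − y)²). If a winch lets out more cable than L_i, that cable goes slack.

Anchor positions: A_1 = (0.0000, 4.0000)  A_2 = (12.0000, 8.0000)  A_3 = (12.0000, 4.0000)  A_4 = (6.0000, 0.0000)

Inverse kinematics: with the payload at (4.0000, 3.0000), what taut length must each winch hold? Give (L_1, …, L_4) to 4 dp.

(4.1231, 9.4340, 8.0623, 3.6056)

L_1 = √((0.0000−4.0000)² + (4.0000−3.0000)²) = 4.1231
L_2 = √((12.0000−4.0000)² + (8.0000−3.0000)²) = 9.4340
L_3 = √((12.0000−4.0000)² + (4.0000−3.0000)²) = 8.0623
L_4 = √((6.0000−4.0000)² + (0.0000−3.0000)²) = 3.6056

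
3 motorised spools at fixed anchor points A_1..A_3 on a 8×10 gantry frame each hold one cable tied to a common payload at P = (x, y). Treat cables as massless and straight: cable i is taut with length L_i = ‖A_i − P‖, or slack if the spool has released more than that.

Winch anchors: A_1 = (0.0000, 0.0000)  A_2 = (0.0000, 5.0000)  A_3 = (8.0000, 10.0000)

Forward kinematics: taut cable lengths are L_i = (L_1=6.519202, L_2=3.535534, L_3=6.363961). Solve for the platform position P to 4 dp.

(3.5000, 5.5000)

each cable: (A_i−P)·(A_i−P) = L_i²; let k_i = ‖A_i‖²−L_i²
k_1 = 0.0000+0.0000−42.5000 = -42.5000
row 1: 0.0000x − 10.0000y = -55.0000  (k_2=12.5000)
row 2: -16.0000x − 20.0000y = -166.0000  (k_3=123.5000)
Cramer on rows 1–2 → x = 3.5000, y = 5.5000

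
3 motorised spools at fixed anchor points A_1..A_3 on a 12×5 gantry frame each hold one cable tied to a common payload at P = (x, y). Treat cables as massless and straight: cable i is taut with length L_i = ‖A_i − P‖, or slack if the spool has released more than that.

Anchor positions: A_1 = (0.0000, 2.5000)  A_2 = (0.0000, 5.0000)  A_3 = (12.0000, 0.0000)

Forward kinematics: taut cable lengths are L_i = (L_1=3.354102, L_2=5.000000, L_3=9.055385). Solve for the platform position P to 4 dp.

circle eqns → linear via eq_j − eq_1; set k_j = A_j·A_j − L_j²
k_1 = 0.0000+6.2500−11.2500 = -5.0000
0.0000·x − 5.0000·y = k_1−k_2 = -5.0000
-24.0000·x + 5.0000·y = k_1−k_3 = -67.0000
solve first two rows → x=3.0000, y=1.0000

(3.0000, 1.0000)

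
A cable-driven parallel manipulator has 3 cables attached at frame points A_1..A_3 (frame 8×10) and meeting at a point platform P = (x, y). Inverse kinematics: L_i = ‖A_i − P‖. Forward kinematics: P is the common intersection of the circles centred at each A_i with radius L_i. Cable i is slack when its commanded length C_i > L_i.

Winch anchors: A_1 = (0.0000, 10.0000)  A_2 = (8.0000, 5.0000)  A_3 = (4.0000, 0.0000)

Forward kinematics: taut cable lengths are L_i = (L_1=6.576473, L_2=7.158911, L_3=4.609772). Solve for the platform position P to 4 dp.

each cable: (A_i−P)·(A_i−P) = L_i²; let c_i = ‖A_i‖²−L_i²
c_1 = 0.0000+100.0000−43.2500 = 56.7500
row 1: -16.0000x + 10.0000y = 19.0000  (c_2=37.7500)
row 2: -8.0000x + 20.0000y = 62.0000  (c_3=-5.2500)
Cramer on rows 1–2 → x = 1.0000, y = 3.5000

(1.0000, 3.5000)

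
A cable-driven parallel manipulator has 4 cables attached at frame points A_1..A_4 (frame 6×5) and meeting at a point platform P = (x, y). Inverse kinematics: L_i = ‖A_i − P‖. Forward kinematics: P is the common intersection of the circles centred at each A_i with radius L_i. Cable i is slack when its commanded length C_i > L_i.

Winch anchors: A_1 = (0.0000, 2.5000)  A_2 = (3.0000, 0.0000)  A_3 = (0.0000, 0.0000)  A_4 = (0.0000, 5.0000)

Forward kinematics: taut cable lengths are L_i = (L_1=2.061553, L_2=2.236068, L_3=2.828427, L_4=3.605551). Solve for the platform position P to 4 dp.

expand ‖A_i−P‖²=L_i² and subtract eq 1 (c_i ≔ ‖A_i‖²−L_i²)
c_1 = 0.0000+6.2500−4.2500 = 2.0000
eq1−eq2 → [-6.0000  5.0000]·P = -2.0000
eq1−eq3 → [0.0000  5.0000]·P = 10.0000
eq1−eq4 → [0.0000  -5.0000]·P = -10.0000
2×2 solve → P = (2.0000, 2.0000)
check cable 4: ‖A_4−P‖² = 13.0000 ≈ L_4² = 13.0000 ✓

(2.0000, 2.0000)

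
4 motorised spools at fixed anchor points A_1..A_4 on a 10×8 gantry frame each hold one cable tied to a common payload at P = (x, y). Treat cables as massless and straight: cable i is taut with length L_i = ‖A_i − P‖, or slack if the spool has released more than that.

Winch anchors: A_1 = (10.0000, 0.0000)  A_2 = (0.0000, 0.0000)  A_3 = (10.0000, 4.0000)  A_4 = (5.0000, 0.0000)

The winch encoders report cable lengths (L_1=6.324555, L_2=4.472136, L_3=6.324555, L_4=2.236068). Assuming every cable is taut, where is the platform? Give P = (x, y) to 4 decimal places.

expand ‖A_i−P‖²=L_i² and subtract eq 1 (q_i ≔ ‖A_i‖²−L_i²)
q_1 = 100.0000+0.0000−40.0000 = 60.0000
eq1−eq2 → [20.0000  0.0000]·P = 80.0000
eq1−eq3 → [0.0000  -8.0000]·P = -16.0000
eq1−eq4 → [10.0000  0.0000]·P = 40.0000
2×2 solve → P = (4.0000, 2.0000)
check cable 4: ‖A_4−P‖² = 5.0000 ≈ L_4² = 5.0000 ✓

(4.0000, 2.0000)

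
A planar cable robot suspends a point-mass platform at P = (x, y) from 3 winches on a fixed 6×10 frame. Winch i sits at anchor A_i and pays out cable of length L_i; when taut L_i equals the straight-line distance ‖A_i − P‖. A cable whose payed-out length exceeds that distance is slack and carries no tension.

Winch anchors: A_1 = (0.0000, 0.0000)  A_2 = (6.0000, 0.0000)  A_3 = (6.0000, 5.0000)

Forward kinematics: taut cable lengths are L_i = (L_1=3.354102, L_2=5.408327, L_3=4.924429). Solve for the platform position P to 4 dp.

(1.5000, 3.0000)

circle eqns → linear via eq_j − eq_1; set k_j = A_j·A_j − L_j²
k_1 = 0.0000+0.0000−11.2500 = -11.2500
-12.0000·x + 0.0000·y = k_1−k_2 = -18.0000
-12.0000·x − 10.0000·y = k_1−k_3 = -48.0000
solve first two rows → x=1.5000, y=3.0000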